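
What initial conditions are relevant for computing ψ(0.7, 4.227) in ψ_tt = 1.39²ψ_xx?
Domain of dependence: [-5.17553, 6.57553]. Signals travel at speed 1.39, so data within |x - 0.7| ≤ 1.39·4.227 = 5.87553 can reach the point.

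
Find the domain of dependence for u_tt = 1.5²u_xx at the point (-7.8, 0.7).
Domain of dependence: [-8.85, -6.75]. Signals travel at speed 1.5, so data within |x - -7.8| ≤ 1.5·0.7 = 1.05 can reach the point.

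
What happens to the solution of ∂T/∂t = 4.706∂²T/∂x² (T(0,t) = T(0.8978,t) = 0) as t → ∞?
T → 0. Heat diffuses out through both boundaries.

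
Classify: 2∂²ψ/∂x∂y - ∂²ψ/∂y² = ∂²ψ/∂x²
Rewriting in standard form: -∂²ψ/∂x² + 2∂²ψ/∂x∂y - ∂²ψ/∂y² = 0. Parabolic (discriminant = 0).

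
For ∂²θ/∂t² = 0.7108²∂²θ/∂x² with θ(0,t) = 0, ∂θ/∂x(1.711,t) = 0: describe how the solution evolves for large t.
θ oscillates (no decay). Energy is conserved; the solution oscillates indefinitely as standing waves.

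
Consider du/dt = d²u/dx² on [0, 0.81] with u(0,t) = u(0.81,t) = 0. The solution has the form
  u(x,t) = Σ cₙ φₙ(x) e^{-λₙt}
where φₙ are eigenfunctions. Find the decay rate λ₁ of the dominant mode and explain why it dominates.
Eigenvalues: λₙ = n²π²/0.81².
First three modes:
  n=1: λ₁ = π²/0.81² ≈ 15.043
  n=2: λ₂ = 4π²/0.81² ≈ 60.171 (4× faster decay)
  n=3: λ₃ = 9π²/0.81² ≈ 135.386 (9× faster decay)
As t → ∞, higher modes decay exponentially faster. The n=1 mode dominates: u ~ c₁ sin(πx/0.81) e^{-λ₁t}.
Decay rate: λ₁ = π²/0.81² ≈ 15.043.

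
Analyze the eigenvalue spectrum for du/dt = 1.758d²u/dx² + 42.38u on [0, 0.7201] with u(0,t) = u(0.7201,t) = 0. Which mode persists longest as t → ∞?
Eigenvalues: λₙ = 1.758n²π²/0.7201² - 42.38.
First three modes:
  n=1: λ₁ = 1.758π²/0.7201² - 42.38 ≈ -8.919
  n=2: λ₂ = 7.032π²/0.7201² - 42.38 ≈ 91.462
  n=3: λ₃ = 15.822π²/0.7201² - 42.38 ≈ 258.765
Since 1.758π²/0.7201² ≈ 33.461 < 42.38, λ₁ < 0.
The n=1 mode grows fastest (−λₙ is largest for n=1) → dominates.
Asymptotic: u ~ c₁ sin(πx/0.7201) e^{8.919t} (exponential growth at rate −λ₁ ≈ 8.919).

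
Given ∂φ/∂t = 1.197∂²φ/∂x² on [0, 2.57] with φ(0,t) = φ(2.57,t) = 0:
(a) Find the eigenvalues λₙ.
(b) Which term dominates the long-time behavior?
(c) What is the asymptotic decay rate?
Eigenvalues: λₙ = 1.197n²π²/2.57².
First three modes:
  n=1: λ₁ = 1.197π²/2.57² ≈ 1.789
  n=2: λ₂ = 4.788π²/2.57² ≈ 7.155 (4× faster decay)
  n=3: λ₃ = 10.773π²/2.57² ≈ 16.098 (9× faster decay)
As t → ∞, higher modes decay exponentially faster. The n=1 mode dominates: φ ~ c₁ sin(πx/2.57) e^{-λ₁t}.
Decay rate: λ₁ = 1.197π²/2.57² ≈ 1.789.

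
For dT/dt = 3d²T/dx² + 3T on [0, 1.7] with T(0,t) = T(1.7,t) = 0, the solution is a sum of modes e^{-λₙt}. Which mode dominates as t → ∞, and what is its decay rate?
Eigenvalues: λₙ = 3n²π²/1.7² - 3.
First three modes:
  n=1: λ₁ = 3π²/1.7² - 3 ≈ 7.245
  n=2: λ₂ = 12π²/1.7² - 3 ≈ 37.981
  n=3: λ₃ = 27π²/1.7² - 3 ≈ 89.207
Since 3π²/1.7² ≈ 10.245 > 3, all λₙ > 0.
The n=1 mode decays slowest → dominates as t → ∞.
Asymptotic: T ~ c₁ sin(πx/1.7) e^{-λ₁t} with decay rate λ₁ ≈ 7.245.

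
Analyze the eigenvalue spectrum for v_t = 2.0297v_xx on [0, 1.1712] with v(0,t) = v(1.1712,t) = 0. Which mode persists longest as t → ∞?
Eigenvalues: λₙ = 2.0297n²π²/1.1712².
First three modes:
  n=1: λ₁ = 2.0297π²/1.1712² ≈ 14.604
  n=2: λ₂ = 8.1188π²/1.1712² ≈ 58.416 (4× faster decay)
  n=3: λ₃ = 18.2673π²/1.1712² ≈ 131.435 (9× faster decay)
As t → ∞, higher modes decay exponentially faster. The n=1 mode dominates: v ~ c₁ sin(πx/1.1712) e^{-λ₁t}.
Decay rate: λ₁ = 2.0297π²/1.1712² ≈ 14.604.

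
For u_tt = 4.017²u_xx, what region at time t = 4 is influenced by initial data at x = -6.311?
Domain of influence: [-22.379, 9.757]. Data at x = -6.311 spreads outward at speed 4.017.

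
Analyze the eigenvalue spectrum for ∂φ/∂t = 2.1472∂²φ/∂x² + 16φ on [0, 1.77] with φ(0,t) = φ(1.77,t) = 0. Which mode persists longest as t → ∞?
Eigenvalues: λₙ = 2.1472n²π²/1.77² - 16.
First three modes:
  n=1: λ₁ = 2.1472π²/1.77² - 16 ≈ -9.236
  n=2: λ₂ = 8.5888π²/1.77² - 16 ≈ 11.057
  n=3: λ₃ = 19.3248π²/1.77² - 16 ≈ 44.879
Since 2.1472π²/1.77² ≈ 6.764 < 16, λ₁ < 0.
The n=1 mode grows fastest (−λₙ is largest for n=1) → dominates.
Asymptotic: φ ~ c₁ sin(πx/1.77) e^{9.236t} (exponential growth at rate −λ₁ ≈ 9.236).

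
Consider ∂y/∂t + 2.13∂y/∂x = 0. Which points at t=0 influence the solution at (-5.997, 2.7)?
A single point: x = -11.748. The characteristic through (-5.997, 2.7) is x - 2.13t = const, so x = -5.997 - 2.13·2.7 = -11.748.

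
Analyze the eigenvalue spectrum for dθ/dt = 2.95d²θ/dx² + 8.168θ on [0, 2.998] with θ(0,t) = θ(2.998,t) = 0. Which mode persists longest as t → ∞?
Eigenvalues: λₙ = 2.95n²π²/2.998² - 8.168.
First three modes:
  n=1: λ₁ = 2.95π²/2.998² - 8.168 ≈ -4.929
  n=2: λ₂ = 11.8π²/2.998² - 8.168 ≈ 4.789
  n=3: λ₃ = 26.55π²/2.998² - 8.168 ≈ 20.986
Since 2.95π²/2.998² ≈ 3.239 < 8.168, λ₁ < 0.
The n=1 mode grows fastest (−λₙ is largest for n=1) → dominates.
Asymptotic: θ ~ c₁ sin(πx/2.998) e^{4.929t} (exponential growth at rate −λ₁ ≈ 4.929).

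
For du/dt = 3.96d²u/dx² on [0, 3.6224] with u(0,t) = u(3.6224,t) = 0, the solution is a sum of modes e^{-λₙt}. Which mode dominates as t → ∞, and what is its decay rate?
Eigenvalues: λₙ = 3.96n²π²/3.6224².
First three modes:
  n=1: λ₁ = 3.96π²/3.6224² ≈ 2.979
  n=2: λ₂ = 15.84π²/3.6224² ≈ 11.914 (4× faster decay)
  n=3: λ₃ = 35.64π²/3.6224² ≈ 26.807 (9× faster decay)
As t → ∞, higher modes decay exponentially faster. The n=1 mode dominates: u ~ c₁ sin(πx/3.6224) e^{-λ₁t}.
Decay rate: λ₁ = 3.96π²/3.6224² ≈ 2.979.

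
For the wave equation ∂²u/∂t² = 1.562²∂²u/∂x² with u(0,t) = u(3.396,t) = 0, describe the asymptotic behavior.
u oscillates (no decay). Energy is conserved; the solution oscillates indefinitely as standing waves.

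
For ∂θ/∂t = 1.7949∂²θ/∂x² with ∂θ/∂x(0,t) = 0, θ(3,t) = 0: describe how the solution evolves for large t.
θ → 0. Heat escapes through the Dirichlet boundary.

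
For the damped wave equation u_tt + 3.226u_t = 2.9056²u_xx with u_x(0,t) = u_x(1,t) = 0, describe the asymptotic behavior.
u → constant (steady state). Damping (γ=3.226) dissipates the nonconstant modes; with Neumann BCs the spatial average obeys M''+γM'=0 and tends to a finite limit.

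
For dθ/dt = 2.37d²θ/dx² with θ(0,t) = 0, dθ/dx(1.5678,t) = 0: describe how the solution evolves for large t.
θ → 0. Heat escapes through the Dirichlet boundary.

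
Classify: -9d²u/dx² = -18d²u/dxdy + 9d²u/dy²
Rewriting in standard form: -9d²u/dx² + 18d²u/dxdy - 9d²u/dy² = 0. Parabolic (discriminant = 0).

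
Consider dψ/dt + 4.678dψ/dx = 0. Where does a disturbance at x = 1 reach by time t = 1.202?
At x = 6.622956. The characteristic carries data from (1, 0) to (6.622956, 1.202).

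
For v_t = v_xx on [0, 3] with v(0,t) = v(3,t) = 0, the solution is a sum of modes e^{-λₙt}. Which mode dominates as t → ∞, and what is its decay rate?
Eigenvalues: λₙ = n²π²/3².
First three modes:
  n=1: λ₁ = π²/3² ≈ 1.097
  n=2: λ₂ = 4π²/3² ≈ 4.386 (4× faster decay)
  n=3: λ₃ = 9π²/3² ≈ 9.87 (9× faster decay)
As t → ∞, higher modes decay exponentially faster. The n=1 mode dominates: v ~ c₁ sin(πx/3) e^{-λ₁t}.
Decay rate: λ₁ = π²/3² ≈ 1.097.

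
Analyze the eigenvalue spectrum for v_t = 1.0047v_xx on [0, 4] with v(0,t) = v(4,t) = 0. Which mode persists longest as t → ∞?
Eigenvalues: λₙ = 1.0047n²π²/4².
First three modes:
  n=1: λ₁ = 1.0047π²/4² ≈ 0.62
  n=2: λ₂ = 4.0188π²/4² ≈ 2.479 (4× faster decay)
  n=3: λ₃ = 9.0423π²/4² ≈ 5.578 (9× faster decay)
As t → ∞, higher modes decay exponentially faster. The n=1 mode dominates: v ~ c₁ sin(πx/4) e^{-λ₁t}.
Decay rate: λ₁ = 1.0047π²/4² ≈ 0.62.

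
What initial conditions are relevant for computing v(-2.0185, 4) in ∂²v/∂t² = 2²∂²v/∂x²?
Domain of dependence: [-10.0185, 5.9815]. Signals travel at speed 2, so data within |x - -2.0185| ≤ 2·4 = 8 can reach the point.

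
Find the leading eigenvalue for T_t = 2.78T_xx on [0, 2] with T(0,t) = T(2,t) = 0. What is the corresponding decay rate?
Eigenvalues: λₙ = 2.78n²π²/2².
First three modes:
  n=1: λ₁ = 2.78π²/2² ≈ 6.859
  n=2: λ₂ = 11.12π²/2² ≈ 27.438 (4× faster decay)
  n=3: λ₃ = 25.02π²/2² ≈ 61.734 (9× faster decay)
As t → ∞, higher modes decay exponentially faster. The n=1 mode dominates: T ~ c₁ sin(πx/2) e^{-λ₁t}.
Decay rate: λ₁ = 2.78π²/2² ≈ 6.859.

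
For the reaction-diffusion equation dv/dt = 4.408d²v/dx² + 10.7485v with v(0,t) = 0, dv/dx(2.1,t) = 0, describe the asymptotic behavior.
v grows unboundedly. Reaction dominates diffusion (r=10.7485 > κπ²/(4L²)≈2.47); solution grows exponentially.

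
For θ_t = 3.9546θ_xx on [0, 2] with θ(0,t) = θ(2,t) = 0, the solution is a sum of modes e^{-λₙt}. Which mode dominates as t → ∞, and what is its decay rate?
Eigenvalues: λₙ = 3.9546n²π²/2².
First three modes:
  n=1: λ₁ = 3.9546π²/2² ≈ 9.758
  n=2: λ₂ = 15.8184π²/2² ≈ 39.03 (4× faster decay)
  n=3: λ₃ = 35.5914π²/2² ≈ 87.818 (9× faster decay)
As t → ∞, higher modes decay exponentially faster. The n=1 mode dominates: θ ~ c₁ sin(πx/2) e^{-λ₁t}.
Decay rate: λ₁ = 3.9546π²/2² ≈ 9.758.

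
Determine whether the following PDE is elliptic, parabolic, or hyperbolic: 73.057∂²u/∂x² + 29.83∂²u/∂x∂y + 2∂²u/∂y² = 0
Coefficients: A = 73.057, B = 29.83, C = 2. B² - 4AC = 305.3729, which is positive, so the equation is hyperbolic.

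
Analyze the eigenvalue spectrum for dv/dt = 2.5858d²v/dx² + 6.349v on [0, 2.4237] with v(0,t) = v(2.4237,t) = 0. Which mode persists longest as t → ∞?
Eigenvalues: λₙ = 2.5858n²π²/2.4237² - 6.349.
First three modes:
  n=1: λ₁ = 2.5858π²/2.4237² - 6.349 ≈ -2.005
  n=2: λ₂ = 10.3432π²/2.4237² - 6.349 ≈ 11.029
  n=3: λ₃ = 23.2722π²/2.4237² - 6.349 ≈ 32.751
Since 2.5858π²/2.4237² ≈ 4.344 < 6.349, λ₁ < 0.
The n=1 mode grows fastest (−λₙ is largest for n=1) → dominates.
Asymptotic: v ~ c₁ sin(πx/2.4237) e^{2.005t} (exponential growth at rate −λ₁ ≈ 2.005).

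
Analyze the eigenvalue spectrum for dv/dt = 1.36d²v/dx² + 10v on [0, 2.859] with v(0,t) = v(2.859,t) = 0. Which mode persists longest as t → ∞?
Eigenvalues: λₙ = 1.36n²π²/2.859² - 10.
First three modes:
  n=1: λ₁ = 1.36π²/2.859² - 10 ≈ -8.358
  n=2: λ₂ = 5.44π²/2.859² - 10 ≈ -3.431
  n=3: λ₃ = 12.24π²/2.859² - 10 ≈ 4.779
Since 1.36π²/2.859² ≈ 1.642 < 10, λ₁ < 0.
The n=1 mode grows fastest (−λₙ is largest for n=1) → dominates.
Asymptotic: v ~ c₁ sin(πx/2.859) e^{8.358t} (exponential growth at rate −λ₁ ≈ 8.358).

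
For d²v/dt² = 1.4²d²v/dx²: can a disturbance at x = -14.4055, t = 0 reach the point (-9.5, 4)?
Yes. The domain of dependence is [-15.1, -3.9], and -14.4055 ∈ [-15.1, -3.9].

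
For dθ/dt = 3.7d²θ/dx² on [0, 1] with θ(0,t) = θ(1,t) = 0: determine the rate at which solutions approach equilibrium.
Eigenvalues: λₙ = 3.7n²π².
First three modes:
  n=1: λ₁ = 3.7π² ≈ 36.518
  n=2: λ₂ = 14.8π² ≈ 146.07 (4× faster decay)
  n=3: λ₃ = 33.3π² ≈ 328.658 (9× faster decay)
As t → ∞, higher modes decay exponentially faster. The n=1 mode dominates: θ ~ c₁ sin(πx) e^{-λ₁t}.
Decay rate: λ₁ = 3.7π² ≈ 36.518.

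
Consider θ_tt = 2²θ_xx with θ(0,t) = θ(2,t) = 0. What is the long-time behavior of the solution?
As t → ∞, θ oscillates (no decay). Energy is conserved; the solution oscillates indefinitely as standing waves.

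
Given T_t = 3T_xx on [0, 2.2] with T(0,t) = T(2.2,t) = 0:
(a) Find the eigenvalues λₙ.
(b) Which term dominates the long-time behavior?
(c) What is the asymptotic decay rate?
Eigenvalues: λₙ = 3n²π²/2.2².
First three modes:
  n=1: λ₁ = 3π²/2.2² ≈ 6.118
  n=2: λ₂ = 12π²/2.2² ≈ 24.47 (4× faster decay)
  n=3: λ₃ = 27π²/2.2² ≈ 55.058 (9× faster decay)
As t → ∞, higher modes decay exponentially faster. The n=1 mode dominates: T ~ c₁ sin(πx/2.2) e^{-λ₁t}.
Decay rate: λ₁ = 3π²/2.2² ≈ 6.118.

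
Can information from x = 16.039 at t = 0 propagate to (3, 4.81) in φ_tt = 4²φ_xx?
Yes. The domain of dependence is [-16.24, 22.24], and 16.039 ∈ [-16.24, 22.24].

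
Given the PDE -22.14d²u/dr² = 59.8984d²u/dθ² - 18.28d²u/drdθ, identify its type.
Rewriting in standard form: -22.14d²u/dr² + 18.28d²u/drdθ - 59.8984d²u/dθ² = 0. The second-order coefficients are A = -22.14, B = 18.28, C = -59.8984. Since B² - 4AC = -4970.443904 < 0, this is an elliptic PDE.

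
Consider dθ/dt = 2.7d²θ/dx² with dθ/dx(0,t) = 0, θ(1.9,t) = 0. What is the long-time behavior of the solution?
As t → ∞, θ → 0. Heat escapes through the Dirichlet boundary.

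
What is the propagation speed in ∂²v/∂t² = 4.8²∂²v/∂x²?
Speed = 4.8. Information travels along characteristics x = x₀ ± 4.8t.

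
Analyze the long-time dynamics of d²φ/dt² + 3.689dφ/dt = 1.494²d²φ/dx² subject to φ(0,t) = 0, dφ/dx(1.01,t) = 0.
Long-time behavior: φ → 0. Damping (γ=3.689) dissipates energy; oscillations decay exponentially.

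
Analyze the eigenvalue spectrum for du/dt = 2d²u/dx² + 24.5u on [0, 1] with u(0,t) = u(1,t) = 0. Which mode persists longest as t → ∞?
Eigenvalues: λₙ = 2n²π²/1² - 24.5.
First three modes:
  n=1: λ₁ = 2π² - 24.5 ≈ -4.761
  n=2: λ₂ = 8π² - 24.5 ≈ 54.457
  n=3: λ₃ = 18π² - 24.5 ≈ 153.153
Since 2π² ≈ 19.739 < 24.5, λ₁ < 0.
The n=1 mode grows fastest (−λₙ is largest for n=1) → dominates.
Asymptotic: u ~ c₁ sin(πx/1) e^{4.761t} (exponential growth at rate −λ₁ ≈ 4.761).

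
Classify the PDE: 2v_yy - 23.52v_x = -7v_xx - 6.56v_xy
Rewriting in standard form: 7v_xx + 6.56v_xy + 2v_yy - 23.52v_x = 0. A = 7, B = 6.56, C = 2. Discriminant B² - 4AC = -12.9664. Since -12.9664 < 0, elliptic.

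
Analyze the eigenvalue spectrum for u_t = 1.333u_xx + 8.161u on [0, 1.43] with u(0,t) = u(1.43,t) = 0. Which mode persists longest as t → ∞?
Eigenvalues: λₙ = 1.333n²π²/1.43² - 8.161.
First three modes:
  n=1: λ₁ = 1.333π²/1.43² - 8.161 ≈ -1.727
  n=2: λ₂ = 5.332π²/1.43² - 8.161 ≈ 17.574
  n=3: λ₃ = 11.997π²/1.43² - 8.161 ≈ 49.742
Since 1.333π²/1.43² ≈ 6.434 < 8.161, λ₁ < 0.
The n=1 mode grows fastest (−λₙ is largest for n=1) → dominates.
Asymptotic: u ~ c₁ sin(πx/1.43) e^{1.727t} (exponential growth at rate −λ₁ ≈ 1.727).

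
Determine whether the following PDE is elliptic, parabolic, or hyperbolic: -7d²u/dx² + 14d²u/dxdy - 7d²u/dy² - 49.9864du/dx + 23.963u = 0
Coefficients: A = -7, B = 14, C = -7. B² - 4AC = 0, which is zero, so the equation is parabolic.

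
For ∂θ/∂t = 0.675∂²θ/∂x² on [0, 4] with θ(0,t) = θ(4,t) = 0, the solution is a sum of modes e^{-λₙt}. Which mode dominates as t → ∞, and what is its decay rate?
Eigenvalues: λₙ = 0.675n²π²/4².
First three modes:
  n=1: λ₁ = 0.675π²/4² ≈ 0.416
  n=2: λ₂ = 2.7π²/4² ≈ 1.665 (4× faster decay)
  n=3: λ₃ = 6.075π²/4² ≈ 3.747 (9× faster decay)
As t → ∞, higher modes decay exponentially faster. The n=1 mode dominates: θ ~ c₁ sin(πx/4) e^{-λ₁t}.
Decay rate: λ₁ = 0.675π²/4² ≈ 0.416.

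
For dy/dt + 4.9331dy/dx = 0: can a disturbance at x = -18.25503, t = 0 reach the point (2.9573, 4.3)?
Yes. The characteristic through (2.9573, 4.3) passes through x = -18.25503.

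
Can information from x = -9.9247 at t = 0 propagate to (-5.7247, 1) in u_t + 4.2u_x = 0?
Yes. The characteristic through (-5.7247, 1) passes through x = -9.9247.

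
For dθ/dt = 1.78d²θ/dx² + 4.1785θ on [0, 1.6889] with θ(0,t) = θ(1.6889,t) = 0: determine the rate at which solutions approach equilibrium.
Eigenvalues: λₙ = 1.78n²π²/1.6889² - 4.1785.
First three modes:
  n=1: λ₁ = 1.78π²/1.6889² - 4.1785 ≈ 1.981
  n=2: λ₂ = 7.12π²/1.6889² - 4.1785 ≈ 20.458
  n=3: λ₃ = 16.02π²/1.6889² - 4.1785 ≈ 51.253
Since 1.78π²/1.6889² ≈ 6.159 > 4.1785, all λₙ > 0.
The n=1 mode decays slowest → dominates as t → ∞.
Asymptotic: θ ~ c₁ sin(πx/1.6889) e^{-λ₁t} with decay rate λ₁ ≈ 1.981.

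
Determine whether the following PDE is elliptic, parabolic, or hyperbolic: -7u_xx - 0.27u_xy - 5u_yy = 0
Coefficients: A = -7, B = -0.27, C = -5. B² - 4AC = -139.9271, which is negative, so the equation is elliptic.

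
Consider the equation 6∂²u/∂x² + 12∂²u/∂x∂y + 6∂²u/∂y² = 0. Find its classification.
Parabolic. (A = 6, B = 12, C = 6 gives B² - 4AC = 0.)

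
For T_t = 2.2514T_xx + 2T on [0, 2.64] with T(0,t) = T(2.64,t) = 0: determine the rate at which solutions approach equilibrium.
Eigenvalues: λₙ = 2.2514n²π²/2.64² - 2.
First three modes:
  n=1: λ₁ = 2.2514π²/2.64² - 2 ≈ 1.188
  n=2: λ₂ = 9.0056π²/2.64² - 2 ≈ 10.753
  n=3: λ₃ = 20.2626π²/2.64² - 2 ≈ 26.694
Since 2.2514π²/2.64² ≈ 3.188 > 2, all λₙ > 0.
The n=1 mode decays slowest → dominates as t → ∞.
Asymptotic: T ~ c₁ sin(πx/2.64) e^{-λ₁t} with decay rate λ₁ ≈ 1.188.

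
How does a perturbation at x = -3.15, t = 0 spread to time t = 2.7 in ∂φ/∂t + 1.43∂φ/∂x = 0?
At x = 0.711. The characteristic carries data from (-3.15, 0) to (0.711, 2.7).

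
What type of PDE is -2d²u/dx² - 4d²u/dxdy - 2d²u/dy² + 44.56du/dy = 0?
With A = -2, B = -4, C = -2, the discriminant is 0. This is a parabolic PDE.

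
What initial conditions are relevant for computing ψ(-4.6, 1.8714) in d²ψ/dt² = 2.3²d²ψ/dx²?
Domain of dependence: [-8.90422, -0.29578]. Signals travel at speed 2.3, so data within |x - -4.6| ≤ 2.3·1.8714 = 4.30422 can reach the point.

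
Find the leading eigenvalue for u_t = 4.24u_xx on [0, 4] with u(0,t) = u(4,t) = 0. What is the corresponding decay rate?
Eigenvalues: λₙ = 4.24n²π²/4².
First three modes:
  n=1: λ₁ = 4.24π²/4² ≈ 2.615
  n=2: λ₂ = 16.96π²/4² ≈ 10.462 (4× faster decay)
  n=3: λ₃ = 38.16π²/4² ≈ 23.539 (9× faster decay)
As t → ∞, higher modes decay exponentially faster. The n=1 mode dominates: u ~ c₁ sin(πx/4) e^{-λ₁t}.
Decay rate: λ₁ = 4.24π²/4² ≈ 2.615.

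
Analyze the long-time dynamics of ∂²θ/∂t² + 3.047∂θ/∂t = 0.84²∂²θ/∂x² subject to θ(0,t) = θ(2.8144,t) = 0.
Long-time behavior: θ → 0. Damping (γ=3.047) dissipates energy; oscillations decay exponentially.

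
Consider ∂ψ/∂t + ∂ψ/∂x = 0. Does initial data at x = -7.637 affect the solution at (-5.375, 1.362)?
No. Only data at x = -6.737 affects (-5.375, 1.362). Advection has one-way propagation along characteristics.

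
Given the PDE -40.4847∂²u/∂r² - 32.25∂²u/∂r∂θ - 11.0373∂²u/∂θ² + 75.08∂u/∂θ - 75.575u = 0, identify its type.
The second-order coefficients are A = -40.4847, B = -32.25, C = -11.0373. Since B² - 4AC = -747.30461724 < 0, this is an elliptic PDE.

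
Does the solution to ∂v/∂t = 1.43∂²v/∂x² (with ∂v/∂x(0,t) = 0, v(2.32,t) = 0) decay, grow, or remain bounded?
v → 0. Heat escapes through the Dirichlet boundary.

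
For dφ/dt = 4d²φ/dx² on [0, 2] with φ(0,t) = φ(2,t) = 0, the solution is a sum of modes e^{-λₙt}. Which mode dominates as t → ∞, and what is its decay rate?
Eigenvalues: λₙ = 4n²π²/2².
First three modes:
  n=1: λ₁ = 4π²/2² ≈ 9.87
  n=2: λ₂ = 16π²/2² ≈ 39.478 (4× faster decay)
  n=3: λ₃ = 36π²/2² ≈ 88.826 (9× faster decay)
As t → ∞, higher modes decay exponentially faster. The n=1 mode dominates: φ ~ c₁ sin(πx/2) e^{-λ₁t}.
Decay rate: λ₁ = 4π²/2² ≈ 9.87.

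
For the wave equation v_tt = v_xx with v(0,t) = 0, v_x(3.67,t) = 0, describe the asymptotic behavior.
v oscillates (no decay). Energy is conserved; the solution oscillates indefinitely as standing waves.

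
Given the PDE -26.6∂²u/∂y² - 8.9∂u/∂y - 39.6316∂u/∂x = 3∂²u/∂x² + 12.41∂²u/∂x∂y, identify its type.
Rewriting in standard form: -3∂²u/∂x² - 12.41∂²u/∂x∂y - 26.6∂²u/∂y² - 39.6316∂u/∂x - 8.9∂u/∂y = 0. The second-order coefficients are A = -3, B = -12.41, C = -26.6. Since B² - 4AC = -165.1919 < 0, this is an elliptic PDE.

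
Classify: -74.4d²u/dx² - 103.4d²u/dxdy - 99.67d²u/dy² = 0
Elliptic (discriminant = -18970.232).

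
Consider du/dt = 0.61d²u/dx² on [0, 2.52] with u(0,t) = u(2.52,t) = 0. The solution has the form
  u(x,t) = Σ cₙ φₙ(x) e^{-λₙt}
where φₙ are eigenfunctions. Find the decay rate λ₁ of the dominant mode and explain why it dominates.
Eigenvalues: λₙ = 0.61n²π²/2.52².
First three modes:
  n=1: λ₁ = 0.61π²/2.52² ≈ 0.948
  n=2: λ₂ = 2.44π²/2.52² ≈ 3.792 (4× faster decay)
  n=3: λ₃ = 5.49π²/2.52² ≈ 8.532 (9× faster decay)
As t → ∞, higher modes decay exponentially faster. The n=1 mode dominates: u ~ c₁ sin(πx/2.52) e^{-λ₁t}.
Decay rate: λ₁ = 0.61π²/2.52² ≈ 0.948.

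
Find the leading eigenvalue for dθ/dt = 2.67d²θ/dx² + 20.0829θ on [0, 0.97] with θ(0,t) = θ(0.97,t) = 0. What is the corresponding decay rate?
Eigenvalues: λₙ = 2.67n²π²/0.97² - 20.0829.
First three modes:
  n=1: λ₁ = 2.67π²/0.97² - 20.0829 ≈ 7.924
  n=2: λ₂ = 10.68π²/0.97² - 20.0829 ≈ 91.945
  n=3: λ₃ = 24.03π²/0.97² - 20.0829 ≈ 231.981
Since 2.67π²/0.97² ≈ 28.007 > 20.0829, all λₙ > 0.
The n=1 mode decays slowest → dominates as t → ∞.
Asymptotic: θ ~ c₁ sin(πx/0.97) e^{-λ₁t} with decay rate λ₁ ≈ 7.924.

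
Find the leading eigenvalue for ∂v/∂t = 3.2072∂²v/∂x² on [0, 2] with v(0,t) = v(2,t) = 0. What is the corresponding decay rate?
Eigenvalues: λₙ = 3.2072n²π²/2².
First three modes:
  n=1: λ₁ = 3.2072π²/2² ≈ 7.913
  n=2: λ₂ = 12.8288π²/2² ≈ 31.654 (4× faster decay)
  n=3: λ₃ = 28.8648π²/2² ≈ 71.221 (9× faster decay)
As t → ∞, higher modes decay exponentially faster. The n=1 mode dominates: v ~ c₁ sin(πx/2) e^{-λ₁t}.
Decay rate: λ₁ = 3.2072π²/2² ≈ 7.913.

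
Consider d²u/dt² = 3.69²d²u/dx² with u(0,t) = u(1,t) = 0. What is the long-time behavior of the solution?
As t → ∞, u oscillates (no decay). Energy is conserved; the solution oscillates indefinitely as standing waves.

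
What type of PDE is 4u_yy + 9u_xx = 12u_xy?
Rewriting in standard form: 9u_xx - 12u_xy + 4u_yy = 0. With A = 9, B = -12, C = 4, the discriminant is 0. This is a parabolic PDE.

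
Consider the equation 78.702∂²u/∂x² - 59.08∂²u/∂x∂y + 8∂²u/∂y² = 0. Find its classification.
Hyperbolic. (A = 78.702, B = -59.08, C = 8 gives B² - 4AC = 971.9824.)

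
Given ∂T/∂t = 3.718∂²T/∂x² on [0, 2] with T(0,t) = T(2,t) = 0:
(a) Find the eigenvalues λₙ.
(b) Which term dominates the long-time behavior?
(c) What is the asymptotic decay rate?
Eigenvalues: λₙ = 3.718n²π²/2².
First three modes:
  n=1: λ₁ = 3.718π²/2² ≈ 9.174
  n=2: λ₂ = 14.872π²/2² ≈ 36.695 (4× faster decay)
  n=3: λ₃ = 33.462π²/2² ≈ 82.564 (9× faster decay)
As t → ∞, higher modes decay exponentially faster. The n=1 mode dominates: T ~ c₁ sin(πx/2) e^{-λ₁t}.
Decay rate: λ₁ = 3.718π²/2² ≈ 9.174.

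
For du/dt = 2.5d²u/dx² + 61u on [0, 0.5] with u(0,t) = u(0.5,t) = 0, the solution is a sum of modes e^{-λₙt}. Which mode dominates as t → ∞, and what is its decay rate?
Eigenvalues: λₙ = 2.5n²π²/0.5² - 61.
First three modes:
  n=1: λ₁ = 2.5π²/0.5² - 61 ≈ 37.696
  n=2: λ₂ = 10π²/0.5² - 61 ≈ 333.784
  n=3: λ₃ = 22.5π²/0.5² - 61 ≈ 827.264
Since 2.5π²/0.5² ≈ 98.696 > 61, all λₙ > 0.
The n=1 mode decays slowest → dominates as t → ∞.
Asymptotic: u ~ c₁ sin(πx/0.5) e^{-λ₁t} with decay rate λ₁ ≈ 37.696.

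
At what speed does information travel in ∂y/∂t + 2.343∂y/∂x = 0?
Speed = 2.343. Information travels along x - 2.343t = const (rightward).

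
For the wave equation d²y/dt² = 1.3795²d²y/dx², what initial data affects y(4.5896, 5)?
Domain of dependence: [-2.3079, 11.4871]. Signals travel at speed 1.3795, so data within |x - 4.5896| ≤ 1.3795·5 = 6.8975 can reach the point.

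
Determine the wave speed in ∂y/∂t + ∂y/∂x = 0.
Speed = 1. Information travels along x - 1t = const (rightward).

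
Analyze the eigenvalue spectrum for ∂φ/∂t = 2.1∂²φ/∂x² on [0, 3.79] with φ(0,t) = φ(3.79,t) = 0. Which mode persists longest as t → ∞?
Eigenvalues: λₙ = 2.1n²π²/3.79².
First three modes:
  n=1: λ₁ = 2.1π²/3.79² ≈ 1.443
  n=2: λ₂ = 8.4π²/3.79² ≈ 5.772 (4× faster decay)
  n=3: λ₃ = 18.9π²/3.79² ≈ 12.986 (9× faster decay)
As t → ∞, higher modes decay exponentially faster. The n=1 mode dominates: φ ~ c₁ sin(πx/3.79) e^{-λ₁t}.
Decay rate: λ₁ = 2.1π²/3.79² ≈ 1.443.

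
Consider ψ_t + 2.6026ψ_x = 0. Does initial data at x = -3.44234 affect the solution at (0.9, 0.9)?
No. Only data at x = -1.44234 affects (0.9, 0.9). Advection has one-way propagation along characteristics.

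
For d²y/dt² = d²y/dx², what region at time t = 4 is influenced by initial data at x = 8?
Domain of influence: [4, 12]. Data at x = 8 spreads outward at speed 1.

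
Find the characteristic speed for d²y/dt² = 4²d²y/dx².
Speed = 4. Information travels along characteristics x = x₀ ± 4t.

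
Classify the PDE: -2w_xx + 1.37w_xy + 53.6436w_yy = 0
A = -2, B = 1.37, C = 53.6436. Discriminant B² - 4AC = 431.0257. Since 431.0257 > 0, hyperbolic.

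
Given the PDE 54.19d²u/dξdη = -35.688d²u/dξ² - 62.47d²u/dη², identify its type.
Rewriting in standard form: 35.688d²u/dξ² + 54.19d²u/dξdη + 62.47d²u/dη² = 0. The second-order coefficients are A = 35.688, B = 54.19, C = 62.47. Since B² - 4AC = -5981.16134 < 0, this is an elliptic PDE.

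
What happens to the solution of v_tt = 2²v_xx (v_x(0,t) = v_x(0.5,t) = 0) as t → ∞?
v oscillates about a mean that drifts linearly in t (generically unbounded; no decay). There is no damping, so the nonconstant modes persist as standing waves (energy conserved, no decay). But with Neumann conditions at both ends the constant mode has eigenvalue 0: the spatial mean M(t) of v satisfies M'' = 0, so M(t) = M(0) + M'(0)·t. Unless the initial velocity has zero mean (∫v_t(x,0)dx = 0), the solution grows linearly in t (unbounded, though not exponentially); if it does have zero mean, the solution stays bounded and simply oscillates.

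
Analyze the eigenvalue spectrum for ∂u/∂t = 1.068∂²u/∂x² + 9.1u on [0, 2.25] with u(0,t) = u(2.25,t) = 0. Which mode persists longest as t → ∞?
Eigenvalues: λₙ = 1.068n²π²/2.25² - 9.1.
First three modes:
  n=1: λ₁ = 1.068π²/2.25² - 9.1 ≈ -7.018
  n=2: λ₂ = 4.272π²/2.25² - 9.1 ≈ -0.772
  n=3: λ₃ = 9.612π²/2.25² - 9.1 ≈ 9.639
Since 1.068π²/2.25² ≈ 2.082 < 9.1, λ₁ < 0.
The n=1 mode grows fastest (−λₙ is largest for n=1) → dominates.
Asymptotic: u ~ c₁ sin(πx/2.25) e^{7.018t} (exponential growth at rate −λ₁ ≈ 7.018).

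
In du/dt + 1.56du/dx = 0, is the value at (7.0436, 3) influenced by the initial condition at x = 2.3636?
Yes. The characteristic through (7.0436, 3) passes through x = 2.3636.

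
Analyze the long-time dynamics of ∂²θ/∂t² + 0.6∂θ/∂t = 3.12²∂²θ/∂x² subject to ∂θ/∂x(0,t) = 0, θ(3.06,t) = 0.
Long-time behavior: θ → 0. Damping (γ=0.6) dissipates energy; oscillations decay exponentially.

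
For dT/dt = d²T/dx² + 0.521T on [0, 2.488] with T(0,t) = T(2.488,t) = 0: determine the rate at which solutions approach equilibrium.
Eigenvalues: λₙ = n²π²/2.488² - 0.521.
First three modes:
  n=1: λ₁ = π²/2.488² - 0.521 ≈ 1.073
  n=2: λ₂ = 4π²/2.488² - 0.521 ≈ 5.857
  n=3: λ₃ = 9π²/2.488² - 0.521 ≈ 13.829
Since π²/2.488² ≈ 1.594 > 0.521, all λₙ > 0.
The n=1 mode decays slowest → dominates as t → ∞.
Asymptotic: T ~ c₁ sin(πx/2.488) e^{-λ₁t} with decay rate λ₁ ≈ 1.073.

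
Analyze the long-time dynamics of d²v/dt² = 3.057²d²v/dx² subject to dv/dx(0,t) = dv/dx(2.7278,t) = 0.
Long-time behavior: v oscillates about a mean that drifts linearly in t (generically unbounded; no decay). There is no damping, so the nonconstant modes persist as standing waves (energy conserved, no decay). But with Neumann conditions at both ends the constant mode has eigenvalue 0: the spatial mean M(t) of v satisfies M'' = 0, so M(t) = M(0) + M'(0)·t. Unless the initial velocity has zero mean (∫v_t(x,0)dx = 0), the solution grows linearly in t (unbounded, though not exponentially); if it does have zero mean, the solution stays bounded and simply oscillates.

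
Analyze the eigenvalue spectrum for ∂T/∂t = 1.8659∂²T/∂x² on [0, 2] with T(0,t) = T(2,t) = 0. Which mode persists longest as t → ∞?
Eigenvalues: λₙ = 1.8659n²π²/2².
First three modes:
  n=1: λ₁ = 1.8659π²/2² ≈ 4.604
  n=2: λ₂ = 7.4636π²/2² ≈ 18.416 (4× faster decay)
  n=3: λ₃ = 16.7931π²/2² ≈ 41.435 (9× faster decay)
As t → ∞, higher modes decay exponentially faster. The n=1 mode dominates: T ~ c₁ sin(πx/2) e^{-λ₁t}.
Decay rate: λ₁ = 1.8659π²/2² ≈ 4.604.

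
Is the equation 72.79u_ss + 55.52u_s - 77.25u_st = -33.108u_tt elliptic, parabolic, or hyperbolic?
Rewriting in standard form: 72.79u_ss - 77.25u_st + 33.108u_tt + 55.52u_s = 0. Computing B² - 4AC with A = 72.79, B = -77.25, C = 33.108: discriminant = -3672.16278 (negative). Answer: elliptic.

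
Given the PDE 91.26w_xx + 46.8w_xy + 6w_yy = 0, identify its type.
The second-order coefficients are A = 91.26, B = 46.8, C = 6. Since B² - 4AC = 0 = 0, this is a parabolic PDE.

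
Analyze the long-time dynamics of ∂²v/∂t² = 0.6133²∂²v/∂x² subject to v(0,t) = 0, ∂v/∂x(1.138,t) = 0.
Long-time behavior: v oscillates (no decay). Energy is conserved; the solution oscillates indefinitely as standing waves.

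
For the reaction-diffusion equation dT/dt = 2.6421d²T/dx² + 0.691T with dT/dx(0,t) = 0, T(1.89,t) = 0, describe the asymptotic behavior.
T → 0. Diffusion dominates reaction (r=0.691 < κπ²/(4L²)≈1.83); solution decays.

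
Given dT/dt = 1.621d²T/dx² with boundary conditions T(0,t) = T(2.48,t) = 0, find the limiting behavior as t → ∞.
T → 0. Heat diffuses out through both boundaries.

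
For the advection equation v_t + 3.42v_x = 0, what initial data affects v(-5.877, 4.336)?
A single point: x = -20.70612. The characteristic through (-5.877, 4.336) is x - 3.42t = const, so x = -5.877 - 3.42·4.336 = -20.70612.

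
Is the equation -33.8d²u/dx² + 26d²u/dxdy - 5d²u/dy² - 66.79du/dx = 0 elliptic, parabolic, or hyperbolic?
Computing B² - 4AC with A = -33.8, B = 26, C = -5: discriminant = 0 (zero). Answer: parabolic.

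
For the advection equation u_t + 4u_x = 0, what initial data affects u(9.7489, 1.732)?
A single point: x = 2.8209. The characteristic through (9.7489, 1.732) is x - 4t = const, so x = 9.7489 - 4·1.732 = 2.8209.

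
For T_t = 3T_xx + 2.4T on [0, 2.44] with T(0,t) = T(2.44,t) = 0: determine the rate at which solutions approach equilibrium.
Eigenvalues: λₙ = 3n²π²/2.44² - 2.4.
First three modes:
  n=1: λ₁ = 3π²/2.44² - 2.4 ≈ 2.573
  n=2: λ₂ = 12π²/2.44² - 2.4 ≈ 17.493
  n=3: λ₃ = 27π²/2.44² - 2.4 ≈ 42.359
Since 3π²/2.44² ≈ 4.973 > 2.4, all λₙ > 0.
The n=1 mode decays slowest → dominates as t → ∞.
Asymptotic: T ~ c₁ sin(πx/2.44) e^{-λ₁t} with decay rate λ₁ ≈ 2.573.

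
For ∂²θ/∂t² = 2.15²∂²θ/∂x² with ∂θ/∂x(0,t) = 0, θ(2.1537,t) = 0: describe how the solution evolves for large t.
θ oscillates (no decay). Energy is conserved; the solution oscillates indefinitely as standing waves.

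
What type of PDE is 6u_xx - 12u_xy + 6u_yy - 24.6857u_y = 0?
With A = 6, B = -12, C = 6, the discriminant is 0. This is a parabolic PDE.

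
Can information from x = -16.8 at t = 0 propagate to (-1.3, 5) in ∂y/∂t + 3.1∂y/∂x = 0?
Yes. The characteristic through (-1.3, 5) passes through x = -16.8.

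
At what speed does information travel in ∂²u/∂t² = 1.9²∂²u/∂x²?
Speed = 1.9. Information travels along characteristics x = x₀ ± 1.9t.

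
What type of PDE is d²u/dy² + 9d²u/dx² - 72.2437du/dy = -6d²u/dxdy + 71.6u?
Rewriting in standard form: 9d²u/dx² + 6d²u/dxdy + d²u/dy² - 72.2437du/dy - 71.6u = 0. With A = 9, B = 6, C = 1, the discriminant is 0. This is a parabolic PDE.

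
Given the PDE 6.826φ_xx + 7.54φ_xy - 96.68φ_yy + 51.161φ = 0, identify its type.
The second-order coefficients are A = 6.826, B = 7.54, C = -96.68. Since B² - 4AC = 2696.60232 > 0, this is a hyperbolic PDE.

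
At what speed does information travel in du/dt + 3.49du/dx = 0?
Speed = 3.49. Information travels along x - 3.49t = const (rightward).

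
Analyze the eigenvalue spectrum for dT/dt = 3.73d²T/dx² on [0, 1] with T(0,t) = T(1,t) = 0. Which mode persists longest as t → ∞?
Eigenvalues: λₙ = 3.73n²π².
First three modes:
  n=1: λ₁ = 3.73π² ≈ 36.814
  n=2: λ₂ = 14.92π² ≈ 147.254 (4× faster decay)
  n=3: λ₃ = 33.57π² ≈ 331.323 (9× faster decay)
As t → ∞, higher modes decay exponentially faster. The n=1 mode dominates: T ~ c₁ sin(πx) e^{-λ₁t}.
Decay rate: λ₁ = 3.73π² ≈ 36.814.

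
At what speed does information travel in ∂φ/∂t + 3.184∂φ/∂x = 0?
Speed = 3.184. Information travels along x - 3.184t = const (rightward).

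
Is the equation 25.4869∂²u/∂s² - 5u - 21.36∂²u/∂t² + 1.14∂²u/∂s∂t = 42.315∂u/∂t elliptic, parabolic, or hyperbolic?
Rewriting in standard form: 25.4869∂²u/∂s² + 1.14∂²u/∂s∂t - 21.36∂²u/∂t² - 42.315∂u/∂t - 5u = 0. Computing B² - 4AC with A = 25.4869, B = 1.14, C = -21.36: discriminant = 2178.900336 (positive). Answer: hyperbolic.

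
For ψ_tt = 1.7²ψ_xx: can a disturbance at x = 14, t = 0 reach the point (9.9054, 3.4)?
Yes. The domain of dependence is [4.1254, 15.6854], and 14 ∈ [4.1254, 15.6854].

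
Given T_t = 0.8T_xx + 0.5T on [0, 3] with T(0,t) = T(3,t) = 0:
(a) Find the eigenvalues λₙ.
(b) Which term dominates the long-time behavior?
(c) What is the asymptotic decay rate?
Eigenvalues: λₙ = 0.8n²π²/3² - 0.5.
First three modes:
  n=1: λ₁ = 0.8π²/3² - 0.5 ≈ 0.377
  n=2: λ₂ = 3.2π²/3² - 0.5 ≈ 3.009
  n=3: λ₃ = 7.2π²/3² - 0.5 ≈ 7.396
Since 0.8π²/3² ≈ 0.877 > 0.5, all λₙ > 0.
The n=1 mode decays slowest → dominates as t → ∞.
Asymptotic: T ~ c₁ sin(πx/3) e^{-λ₁t} with decay rate λ₁ ≈ 0.377.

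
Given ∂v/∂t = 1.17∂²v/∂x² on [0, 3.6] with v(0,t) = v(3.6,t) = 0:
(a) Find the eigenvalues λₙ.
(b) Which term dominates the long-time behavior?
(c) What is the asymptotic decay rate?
Eigenvalues: λₙ = 1.17n²π²/3.6².
First three modes:
  n=1: λ₁ = 1.17π²/3.6² ≈ 0.891
  n=2: λ₂ = 4.68π²/3.6² ≈ 3.564 (4× faster decay)
  n=3: λ₃ = 10.53π²/3.6² ≈ 8.019 (9× faster decay)
As t → ∞, higher modes decay exponentially faster. The n=1 mode dominates: v ~ c₁ sin(πx/3.6) e^{-λ₁t}.
Decay rate: λ₁ = 1.17π²/3.6² ≈ 0.891.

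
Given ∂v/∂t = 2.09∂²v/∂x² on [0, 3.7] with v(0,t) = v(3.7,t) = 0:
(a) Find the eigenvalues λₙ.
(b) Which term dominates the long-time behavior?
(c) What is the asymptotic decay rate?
Eigenvalues: λₙ = 2.09n²π²/3.7².
First three modes:
  n=1: λ₁ = 2.09π²/3.7² ≈ 1.507
  n=2: λ₂ = 8.36π²/3.7² ≈ 6.027 (4× faster decay)
  n=3: λ₃ = 18.81π²/3.7² ≈ 13.561 (9× faster decay)
As t → ∞, higher modes decay exponentially faster. The n=1 mode dominates: v ~ c₁ sin(πx/3.7) e^{-λ₁t}.
Decay rate: λ₁ = 2.09π²/3.7² ≈ 1.507.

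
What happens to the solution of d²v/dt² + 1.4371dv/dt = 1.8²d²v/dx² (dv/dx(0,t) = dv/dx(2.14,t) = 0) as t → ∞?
v → constant (steady state). Damping (γ=1.4371) dissipates the nonconstant modes; with Neumann BCs the spatial average obeys M''+γM'=0 and tends to a finite limit.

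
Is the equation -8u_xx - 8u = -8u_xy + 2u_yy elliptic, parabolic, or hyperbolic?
Rewriting in standard form: -8u_xx + 8u_xy - 2u_yy - 8u = 0. Computing B² - 4AC with A = -8, B = 8, C = -2: discriminant = 0 (zero). Answer: parabolic.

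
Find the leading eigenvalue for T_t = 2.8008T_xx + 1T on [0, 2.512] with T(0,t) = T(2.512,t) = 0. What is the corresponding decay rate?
Eigenvalues: λₙ = 2.8008n²π²/2.512² - 1.
First three modes:
  n=1: λ₁ = 2.8008π²/2.512² - 1 ≈ 3.381
  n=2: λ₂ = 11.2032π²/2.512² - 1 ≈ 16.523
  n=3: λ₃ = 25.2072π²/2.512² - 1 ≈ 38.426
Since 2.8008π²/2.512² ≈ 4.381 > 1, all λₙ > 0.
The n=1 mode decays slowest → dominates as t → ∞.
Asymptotic: T ~ c₁ sin(πx/2.512) e^{-λ₁t} with decay rate λ₁ ≈ 3.381.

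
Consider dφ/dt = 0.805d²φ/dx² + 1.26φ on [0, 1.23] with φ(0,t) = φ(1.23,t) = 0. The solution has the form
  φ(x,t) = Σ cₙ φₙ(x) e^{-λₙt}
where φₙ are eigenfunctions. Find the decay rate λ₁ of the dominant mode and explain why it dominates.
Eigenvalues: λₙ = 0.805n²π²/1.23² - 1.26.
First three modes:
  n=1: λ₁ = 0.805π²/1.23² - 1.26 ≈ 3.992
  n=2: λ₂ = 3.22π²/1.23² - 1.26 ≈ 19.746
  n=3: λ₃ = 7.245π²/1.23² - 1.26 ≈ 46.004
Since 0.805π²/1.23² ≈ 5.252 > 1.26, all λₙ > 0.
The n=1 mode decays slowest → dominates as t → ∞.
Asymptotic: φ ~ c₁ sin(πx/1.23) e^{-λ₁t} with decay rate λ₁ ≈ 3.992.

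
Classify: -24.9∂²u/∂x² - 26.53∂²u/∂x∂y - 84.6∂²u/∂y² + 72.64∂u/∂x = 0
Elliptic (discriminant = -7722.3191).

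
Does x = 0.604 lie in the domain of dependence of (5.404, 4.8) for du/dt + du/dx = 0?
Yes. The characteristic through (5.404, 4.8) passes through x = 0.604.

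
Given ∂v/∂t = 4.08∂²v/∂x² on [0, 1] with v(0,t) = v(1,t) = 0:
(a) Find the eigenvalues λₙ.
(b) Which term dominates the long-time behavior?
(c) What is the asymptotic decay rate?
Eigenvalues: λₙ = 4.08n²π².
First three modes:
  n=1: λ₁ = 4.08π² ≈ 40.268
  n=2: λ₂ = 16.32π² ≈ 161.072 (4× faster decay)
  n=3: λ₃ = 36.72π² ≈ 362.412 (9× faster decay)
As t → ∞, higher modes decay exponentially faster. The n=1 mode dominates: v ~ c₁ sin(πx) e^{-λ₁t}.
Decay rate: λ₁ = 4.08π² ≈ 40.268.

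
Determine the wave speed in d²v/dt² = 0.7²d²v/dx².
Speed = 0.7. Information travels along characteristics x = x₀ ± 0.7t.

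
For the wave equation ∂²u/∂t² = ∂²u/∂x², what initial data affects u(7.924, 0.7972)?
Domain of dependence: [7.1268, 8.7212]. Signals travel at speed 1, so data within |x - 7.924| ≤ 1·0.7972 = 0.7972 can reach the point.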